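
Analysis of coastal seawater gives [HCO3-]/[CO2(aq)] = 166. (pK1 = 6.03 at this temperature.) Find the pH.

From K1 = [H⁺][HCO3-]/[CO2(aq)]:  pH = pK1 + log₁₀([HCO3-]/[CO2(aq)])
log₁₀(166) = +2.220
pH = 6.03 + (+2.220) = 8.25

pH = 8.25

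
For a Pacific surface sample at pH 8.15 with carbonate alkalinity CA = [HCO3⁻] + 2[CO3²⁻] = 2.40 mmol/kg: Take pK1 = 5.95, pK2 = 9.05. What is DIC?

CA = [HCO3⁻] + 2[CO3²⁻] = (α₁ + 2α₂)·DIC
At pH 8.15: [H⁺]/K1 = 10^-2.20 = 0.0063096, K2/[H⁺] = 10^-0.90 = 0.12589
α₁ = 1/(1 + 0.0063096 + 0.12589) = 1/1.1322 = 0.8832; α₂ = α₁·K2/[H⁺] = 0.1112
α₁ + 2α₂ = 1.1056
DIC = CA / (α₁ + 2α₂) = 2.40 / 1.1056 = 2.17 mmol/kg

DIC = 2.17 mmol/kg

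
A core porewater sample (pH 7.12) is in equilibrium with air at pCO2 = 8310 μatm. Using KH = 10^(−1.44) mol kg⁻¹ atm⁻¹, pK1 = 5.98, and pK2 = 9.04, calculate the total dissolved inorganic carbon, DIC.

DIC = 4.52 mmol/kg

[CO2*] = KH · pCO2 = 10^(−1.44) × 8310×10^-6 = 3.017×10^-4 mol/kg
α₀ = 1/(1 + K1/[H⁺] + K1K2/[H⁺]²) = 1/(1 + 10^+1.14 + 10^-0.78) = 0.06680
DIC = [CO2*]/α₀ = 3.017×10^-4 / 0.06680 = 4.52 mmol/kg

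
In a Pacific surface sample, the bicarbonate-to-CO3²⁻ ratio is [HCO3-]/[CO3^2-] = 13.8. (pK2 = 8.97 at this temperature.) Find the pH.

From K2 = [H⁺][CO3^2-]/[HCO3-]:  pH = pK2 − log₁₀([HCO3-]/[CO3^2-])
log₁₀(13.8) = +1.140
pH = 8.97 − (+1.140) = 7.83

pH = 7.83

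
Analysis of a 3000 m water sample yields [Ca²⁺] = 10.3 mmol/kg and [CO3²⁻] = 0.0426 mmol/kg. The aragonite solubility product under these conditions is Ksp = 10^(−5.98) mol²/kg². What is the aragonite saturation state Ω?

Ksp = 10^(−5.98) = 1.047×10^-6
Ω = [Ca²⁺][CO3²⁻]/Ksp = (10.3×10^-3)(0.0426×10^-3) / 1.047×10^-6 = 0.419

Ω = 0.419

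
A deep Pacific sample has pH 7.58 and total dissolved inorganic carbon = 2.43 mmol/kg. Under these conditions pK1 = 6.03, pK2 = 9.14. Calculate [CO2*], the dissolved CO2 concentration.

α₀ = 1 / (1 + K1/[H⁺] + K1K2/[H⁺]²) = 1 / (1 + 10^+1.55 + 10^-0.01)
   = 1 / (1 + 35.481 + 0.97724) = 1/37.459 = 0.02670
[CO2*] = α₀ × DIC = 0.02670 × 2.43 = 0.0649 mmol/kg

[CO2*] = 0.0649 mmol/kg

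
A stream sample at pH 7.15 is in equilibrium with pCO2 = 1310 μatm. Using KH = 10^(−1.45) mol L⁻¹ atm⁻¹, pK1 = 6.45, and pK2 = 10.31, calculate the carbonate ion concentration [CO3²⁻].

[CO2*] = KH · pCO2 = 10^(−1.45) × 1310×10^-6 = 4.648×10^-5 mol/L
α₀ = 1/(1 + K1/[H⁺] + K1K2/[H⁺]²) = 1/(1 + 10^+0.70 + 10^-2.46) = 0.1662
DIC = [CO2*]/α₀ = 4.648×10^-5 / 0.1662 = 0.2796 mmol/L
[CO3²⁻] = α₂·DIC; α₂ = 0.0005764, so [CO3²⁻] = 0.0005764 × 0.2796 = 0.000161 mmol/L = 0.161 μmol/L

[CO3²⁻] = 0.161 μmol/L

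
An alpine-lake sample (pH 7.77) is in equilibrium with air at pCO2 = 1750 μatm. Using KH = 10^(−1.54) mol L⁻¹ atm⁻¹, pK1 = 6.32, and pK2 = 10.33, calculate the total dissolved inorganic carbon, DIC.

[CO2*] = KH · pCO2 = 10^(−1.54) × 1750×10^-6 = 5.047×10^-5 mol/L
α₀ = 1/(1 + K1/[H⁺] + K1K2/[H⁺]²) = 1/(1 + 10^+1.45 + 10^-1.11) = 0.03417
DIC = [CO2*]/α₀ = 5.047×10^-5 / 0.03417 = 1.48 mmol/L

DIC = 1.48 mmol/L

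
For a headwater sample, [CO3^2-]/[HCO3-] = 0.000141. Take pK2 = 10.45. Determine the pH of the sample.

From K2 = [H⁺][CO3^2-]/[HCO3-]:  pH = pK2 + log₁₀([CO3^2-]/[HCO3-])
log₁₀(0.000141) = -3.851
pH = 10.45 + (-3.851) = 6.60

pH = 6.60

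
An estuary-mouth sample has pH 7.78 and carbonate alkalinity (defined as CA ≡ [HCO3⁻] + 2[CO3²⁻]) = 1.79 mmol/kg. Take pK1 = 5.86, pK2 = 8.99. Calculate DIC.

CA = [HCO3⁻] + 2[CO3²⁻] = (α₁ + 2α₂)·DIC
At pH 7.78: [H⁺]/K1 = 10^-1.92 = 0.012023, K2/[H⁺] = 10^-1.21 = 0.061660
α₁ = 1/(1 + 0.012023 + 0.061660) = 1/1.0737 = 0.9314; α₂ = α₁·K2/[H⁺] = 0.05743
α₁ + 2α₂ = 1.0462
DIC = CA / (α₁ + 2α₂) = 1.79 / 1.0462 = 1.71 mmol/kg

DIC = 1.71 mmol/kg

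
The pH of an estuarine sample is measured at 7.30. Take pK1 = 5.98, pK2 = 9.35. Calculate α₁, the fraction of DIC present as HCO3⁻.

α₁ = 0.946

α₁ = 1 / (1 + [H⁺]/K1 + K2/[H⁺]) = 1 / (1 + 10^-1.32 + 10^-2.05)
   = 1 / (1 + 0.047863 + 0.0089125) = 1/1.0568 = 0.9463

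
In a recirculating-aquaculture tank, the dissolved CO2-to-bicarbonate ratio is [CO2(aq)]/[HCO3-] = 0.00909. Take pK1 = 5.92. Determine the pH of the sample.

pH = 7.96

From K1 = [H⁺][HCO3-]/[CO2(aq)]:  pH = pK1 − log₁₀([CO2(aq)]/[HCO3-])
log₁₀(0.00909) = -2.041
pH = 5.92 − (-2.041) = 7.96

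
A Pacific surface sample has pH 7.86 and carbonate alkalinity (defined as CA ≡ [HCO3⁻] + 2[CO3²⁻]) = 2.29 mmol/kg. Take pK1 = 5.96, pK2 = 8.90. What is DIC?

DIC = 2.14 mmol/kg

CA = [HCO3⁻] + 2[CO3²⁻] = (α₁ + 2α₂)·DIC
At pH 7.86: [H⁺]/K1 = 10^-1.90 = 0.012589, K2/[H⁺] = 10^-1.04 = 0.091201
α₁ = 1/(1 + 0.012589 + 0.091201) = 1/1.1038 = 0.9060; α₂ = α₁·K2/[H⁺] = 0.08263
α₁ + 2α₂ = 1.0712
DIC = CA / (α₁ + 2α₂) = 2.29 / 1.0712 = 2.14 mmol/kg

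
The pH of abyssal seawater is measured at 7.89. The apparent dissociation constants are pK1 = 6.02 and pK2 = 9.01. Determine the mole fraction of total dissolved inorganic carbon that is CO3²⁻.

α₂ = 1 / (1 + [H⁺]/K2 + [H⁺]²/(K1K2)) = 1 / (1 + 10^+1.12 + 10^-0.75)
   = 1 / (1 + 13.183 + 0.17783) = 1/14.360 = 0.06964

α₂ = 0.0696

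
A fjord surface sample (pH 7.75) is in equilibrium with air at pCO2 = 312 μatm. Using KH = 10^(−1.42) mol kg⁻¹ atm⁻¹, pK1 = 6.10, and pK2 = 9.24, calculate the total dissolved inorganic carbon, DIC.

[CO2*] = KH · pCO2 = 10^(−1.42) × 312×10^-6 = 1.186×10^-5 mol/kg
α₀ = 1/(1 + K1/[H⁺] + K1K2/[H⁺]²) = 1/(1 + 10^+1.65 + 10^+0.16) = 0.02123
DIC = [CO2*]/α₀ = 1.186×10^-5 / 0.02123 = 0.559 mmol/kg

DIC = 0.559 mmol/kg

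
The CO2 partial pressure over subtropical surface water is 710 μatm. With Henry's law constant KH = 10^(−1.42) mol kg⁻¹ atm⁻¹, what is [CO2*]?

KH = 10^(−1.42) = 3.802×10^-2 mol kg⁻¹ atm⁻¹
[CO2*] = KH · pCO2 = 3.802×10^-2 × 710×10^-6 atm = 2.70×10^-5 mol/kg

[CO2*] = 27.0 μmol/kg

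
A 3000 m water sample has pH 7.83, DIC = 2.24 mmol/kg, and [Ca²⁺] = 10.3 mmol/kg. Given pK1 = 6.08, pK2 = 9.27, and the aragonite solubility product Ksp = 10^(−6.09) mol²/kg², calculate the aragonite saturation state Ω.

Ω = 0.978

α₂ = 1 / (1 + [H⁺]/K2 + [H⁺]²/(K1K2)) = 1 / (1 + 10^+1.44 + 10^-0.31)
   = 1 / (1 + 27.542 + 0.48978) = 1/29.032 = 0.03444
[CO3²⁻] = α₂ × DIC = 0.03444 × 2.24 = 0.07716 mmol/kg
Ksp = 10^(−6.09) = 8.128×10^-7
Ω = [Ca²⁺][CO3²⁻]/Ksp = (10.3×10^-3)(7.716×10^-5) / 8.128×10^-7 = 0.978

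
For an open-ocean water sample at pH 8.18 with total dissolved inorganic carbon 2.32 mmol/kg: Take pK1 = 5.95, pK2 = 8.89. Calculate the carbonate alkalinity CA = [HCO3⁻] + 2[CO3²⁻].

CA = [HCO3⁻] + 2[CO3²⁻] = (α₁ + 2α₂)·DIC
At pH 8.18: [H⁺]/K1 = 10^-2.23 = 0.0058884, K2/[H⁺] = 10^-0.71 = 0.19498
α₁ = 1/(1 + 0.0058884 + 0.19498) = 1/1.2009 = 0.8327; α₂ = α₁·K2/[H⁺] = 0.1624
α₁ + 2α₂ = 1.1575
CA = 1.1575 × 2.32 = 2.69 mmol/kg

CA = 2.69 mmol/kg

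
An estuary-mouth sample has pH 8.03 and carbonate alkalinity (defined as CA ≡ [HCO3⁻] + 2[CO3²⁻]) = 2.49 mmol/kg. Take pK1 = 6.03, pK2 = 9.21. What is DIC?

DIC = 2.37 mmol/kg

CA = [HCO3⁻] + 2[CO3²⁻] = (α₁ + 2α₂)·DIC
At pH 8.03: [H⁺]/K1 = 10^-2.00 = 0.010000, K2/[H⁺] = 10^-1.18 = 0.066069
α₁ = 1/(1 + 0.010000 + 0.066069) = 1/1.0761 = 0.9293; α₂ = α₁·K2/[H⁺] = 0.06140
α₁ + 2α₂ = 1.0521
DIC = CA / (α₁ + 2α₂) = 2.49 / 1.0521 = 2.37 mmol/kg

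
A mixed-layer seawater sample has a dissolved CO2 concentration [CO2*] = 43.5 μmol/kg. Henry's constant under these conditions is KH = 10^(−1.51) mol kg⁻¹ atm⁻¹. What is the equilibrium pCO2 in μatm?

KH = 10^(−1.51) = 3.090×10^-2 mol kg⁻¹ atm⁻¹
pCO2 = [CO2*]/KH = 43.5×10^-6 / 3.090×10^-2 = 1.41×10^-3 atm = 1410 μatm

pCO2 = 1410 μatm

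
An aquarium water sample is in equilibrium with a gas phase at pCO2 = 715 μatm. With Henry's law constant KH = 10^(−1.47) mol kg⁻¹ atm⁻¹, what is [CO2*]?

KH = 10^(−1.47) = 3.388×10^-2 mol kg⁻¹ atm⁻¹
[CO2*] = KH · pCO2 = 3.388×10^-2 × 715×10^-6 atm = 2.42×10^-5 mol/kg

[CO2*] = 24.2 μmol/kg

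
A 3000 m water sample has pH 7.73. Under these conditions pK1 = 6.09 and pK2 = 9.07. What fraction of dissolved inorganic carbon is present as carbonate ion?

α₂ = 0.0428

α₂ = 1 / (1 + [H⁺]/K2 + [H⁺]²/(K1K2)) = 1 / (1 + 10^+1.34 + 10^-0.30)
   = 1 / (1 + 21.878 + 0.50119) = 1/23.379 = 0.04277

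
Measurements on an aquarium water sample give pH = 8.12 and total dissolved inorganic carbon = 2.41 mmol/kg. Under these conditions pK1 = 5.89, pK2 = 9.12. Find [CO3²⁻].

[CO3²⁻] = 0.218 mmol/kg

α₂ = 1 / (1 + [H⁺]/K2 + [H⁺]²/(K1K2)) = 1 / (1 + 10^+1.00 + 10^-1.23)
   = 1 / (1 + 10.000 + 0.058884) = 1/11.059 = 0.09043
[CO3²⁻] = α₂ × DIC = 0.09043 × 2.41 = 0.218 mmol/kg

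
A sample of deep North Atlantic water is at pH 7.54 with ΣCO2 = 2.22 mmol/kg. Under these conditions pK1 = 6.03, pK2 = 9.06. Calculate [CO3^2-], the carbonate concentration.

α₂ = 1 / (1 + [H⁺]/K2 + [H⁺]²/(K1K2)) = 1 / (1 + 10^+1.52 + 10^+0.01)
   = 1 / (1 + 33.113 + 1.0233) = 1/35.136 = 0.02846
[CO3²⁻] = α₂ × DIC = 0.02846 × 2.22 = 0.0632 mmol/kg

[CO3²⁻] = 0.0632 mmol/kg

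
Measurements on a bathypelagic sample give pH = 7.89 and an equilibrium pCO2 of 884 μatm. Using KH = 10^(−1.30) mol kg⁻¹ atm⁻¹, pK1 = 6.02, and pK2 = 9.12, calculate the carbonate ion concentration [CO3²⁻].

[CO3²⁻] = 0.193 mmol/kg

[CO2*] = KH · pCO2 = 10^(−1.30) × 884×10^-6 = 4.430×10^-5 mol/kg
α₀ = 1/(1 + K1/[H⁺] + K1K2/[H⁺]²) = 1/(1 + 10^+1.87 + 10^+0.64) = 0.01258
DIC = [CO2*]/α₀ = 4.430×10^-5 / 0.01258 = 3.522 mmol/kg
[CO3²⁻] = α₂·DIC; α₂ = 0.05491, so [CO3²⁻] = 0.05491 × 3.522 = 0.193 mmol/kg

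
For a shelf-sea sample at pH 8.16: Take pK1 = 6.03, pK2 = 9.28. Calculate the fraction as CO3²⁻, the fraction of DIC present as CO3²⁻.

α₂ = 1 / (1 + [H⁺]/K2 + [H⁺]²/(K1K2)) = 1 / (1 + 10^+1.12 + 10^-1.01)
   = 1 / (1 + 13.183 + 0.097724) = 1/14.280 = 0.07003

α₂ = 0.0700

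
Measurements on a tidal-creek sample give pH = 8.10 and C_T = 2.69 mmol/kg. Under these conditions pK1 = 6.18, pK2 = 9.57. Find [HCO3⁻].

[HCO3⁻] = 2.57 mmol/kg

α₁ = 1 / (1 + [H⁺]/K1 + K2/[H⁺]) = 1 / (1 + 10^-1.92 + 10^-1.47)
   = 1 / (1 + 0.012023 + 0.033884) = 1/1.0459 = 0.9561
[HCO3⁻] = α₁ × DIC = 0.9561 × 2.69 = 2.57 mmol/kg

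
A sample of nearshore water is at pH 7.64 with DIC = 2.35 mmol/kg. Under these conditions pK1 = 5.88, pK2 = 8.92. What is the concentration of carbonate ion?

α₂ = 1 / (1 + [H⁺]/K2 + [H⁺]²/(K1K2)) = 1 / (1 + 10^+1.28 + 10^-0.48)
   = 1 / (1 + 19.055 + 0.33113) = 1/20.386 = 0.04905
[CO3²⁻] = α₂ × DIC = 0.04905 × 2.35 = 0.115 mmol/kg

[CO3²⁻] = 0.115 mmol/kg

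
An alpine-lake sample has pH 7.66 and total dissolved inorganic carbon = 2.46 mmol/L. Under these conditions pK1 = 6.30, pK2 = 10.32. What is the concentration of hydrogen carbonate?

[HCO3⁻] = 2.35 mmol/L

α₁ = 1 / (1 + [H⁺]/K1 + K2/[H⁺]) = 1 / (1 + 10^-1.36 + 10^-2.66)
   = 1 / (1 + 0.043652 + 0.0021878) = 1/1.0458 = 0.9562
[HCO3⁻] = α₁ × DIC = 0.9562 × 2.46 = 2.35 mmol/L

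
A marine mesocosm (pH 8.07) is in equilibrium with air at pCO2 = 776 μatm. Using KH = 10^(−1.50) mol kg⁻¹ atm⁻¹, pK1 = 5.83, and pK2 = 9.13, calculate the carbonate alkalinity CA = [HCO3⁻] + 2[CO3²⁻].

CA = 5.01 mmol/kg

[CO2*] = KH · pCO2 = 10^(−1.50) × 776×10^-6 = 2.454×10^-5 mol/kg
α₀ = 1/(1 + K1/[H⁺] + K1K2/[H⁺]²) = 1/(1 + 10^+2.24 + 10^+1.18) = 0.005265
DIC = [CO2*]/α₀ = 2.454×10^-5 / 0.005265 = 4.660 mmol/kg
CA = (α₁ + 2α₂)·DIC = (0.9150 + 2×0.07970) × 4.660 = 5.01 mmol/kg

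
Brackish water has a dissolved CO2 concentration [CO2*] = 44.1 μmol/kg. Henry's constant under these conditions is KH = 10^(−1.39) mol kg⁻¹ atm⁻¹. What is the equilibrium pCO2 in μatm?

KH = 10^(−1.39) = 4.074×10^-2 mol kg⁻¹ atm⁻¹
pCO2 = [CO2*]/KH = 44.1×10^-6 / 4.074×10^-2 = 1.08×10^-3 atm = 1080 μatm

pCO2 = 1080 μatm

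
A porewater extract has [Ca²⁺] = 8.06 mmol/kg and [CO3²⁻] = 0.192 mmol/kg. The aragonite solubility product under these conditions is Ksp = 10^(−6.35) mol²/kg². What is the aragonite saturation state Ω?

Ksp = 10^(−6.35) = 4.467×10^-7
Ω = [Ca²⁺][CO3²⁻]/Ksp = (8.06×10^-3)(0.192×10^-3) / 4.467×10^-7 = 3.46

Ω = 3.46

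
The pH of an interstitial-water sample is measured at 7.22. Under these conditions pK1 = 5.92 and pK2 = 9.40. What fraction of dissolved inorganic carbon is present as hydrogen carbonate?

α₁ = 0.946

α₁ = 1 / (1 + [H⁺]/K1 + K2/[H⁺]) = 1 / (1 + 10^-1.30 + 10^-2.18)
   = 1 / (1 + 0.050119 + 0.0066069) = 1/1.0567 = 0.9463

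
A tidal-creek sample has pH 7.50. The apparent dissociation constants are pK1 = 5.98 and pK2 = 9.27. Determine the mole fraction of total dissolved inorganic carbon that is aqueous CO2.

α₀ = 0.0288

α₀ = 1 / (1 + K1/[H⁺] + K1K2/[H⁺]²) = 1 / (1 + 10^+1.52 + 10^-0.25)
   = 1 / (1 + 33.113 + 0.56234) = 1/34.675 = 0.02884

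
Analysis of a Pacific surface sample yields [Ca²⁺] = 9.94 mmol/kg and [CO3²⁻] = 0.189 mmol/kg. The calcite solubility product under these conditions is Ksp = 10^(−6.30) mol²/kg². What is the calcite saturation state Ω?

Ksp = 10^(−6.30) = 5.012×10^-7
Ω = [Ca²⁺][CO3²⁻]/Ksp = (9.94×10^-3)(0.189×10^-3) / 5.012×10^-7 = 3.75

Ω = 3.75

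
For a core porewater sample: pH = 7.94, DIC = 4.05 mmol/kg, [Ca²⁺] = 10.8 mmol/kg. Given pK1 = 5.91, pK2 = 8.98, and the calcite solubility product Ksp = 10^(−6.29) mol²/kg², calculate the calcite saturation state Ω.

α₂ = 1 / (1 + [H⁺]/K2 + [H⁺]²/(K1K2)) = 1 / (1 + 10^+1.04 + 10^-0.99)
   = 1 / (1 + 10.965 + 0.10233) = 1/12.067 = 0.08287
[CO3²⁻] = α₂ × DIC = 0.08287 × 4.05 = 0.3356 mmol/kg
Ksp = 10^(−6.29) = 5.129×10^-7
Ω = [Ca²⁺][CO3²⁻]/Ksp = (10.8×10^-3)(3.356×10^-4) / 5.129×10^-7 = 7.07

Ω = 7.07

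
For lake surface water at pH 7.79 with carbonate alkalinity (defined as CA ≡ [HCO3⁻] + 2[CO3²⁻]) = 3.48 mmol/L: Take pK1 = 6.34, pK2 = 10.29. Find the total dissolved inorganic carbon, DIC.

DIC = 3.59 mmol/L

CA = [HCO3⁻] + 2[CO3²⁻] = (α₁ + 2α₂)·DIC
At pH 7.79: [H⁺]/K1 = 10^-1.45 = 0.035481, K2/[H⁺] = 10^-2.50 = 0.0031623
α₁ = 1/(1 + 0.035481 + 0.0031623) = 1/1.0386 = 0.9628; α₂ = α₁·K2/[H⁺] = 0.003045
α₁ + 2α₂ = 0.9689
DIC = CA / (α₁ + 2α₂) = 3.48 / 0.9689 = 3.59 mmol/L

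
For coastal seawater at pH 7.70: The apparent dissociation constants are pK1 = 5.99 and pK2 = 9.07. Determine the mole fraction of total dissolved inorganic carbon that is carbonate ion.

α₂ = 0.0402

α₂ = 1 / (1 + [H⁺]/K2 + [H⁺]²/(K1K2)) = 1 / (1 + 10^+1.37 + 10^-0.34)
   = 1 / (1 + 23.442 + 0.45709) = 1/24.899 = 0.04016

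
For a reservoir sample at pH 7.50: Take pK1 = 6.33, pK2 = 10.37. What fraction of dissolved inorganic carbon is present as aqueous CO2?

α₀ = 0.0632

α₀ = 1 / (1 + K1/[H⁺] + K1K2/[H⁺]²) = 1 / (1 + 10^+1.17 + 10^-1.70)
   = 1 / (1 + 14.791 + 0.019953) = 1/15.811 = 0.06325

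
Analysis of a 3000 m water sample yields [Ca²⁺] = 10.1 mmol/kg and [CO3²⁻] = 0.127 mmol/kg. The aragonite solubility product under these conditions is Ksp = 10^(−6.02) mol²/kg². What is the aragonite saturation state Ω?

Ksp = 10^(−6.02) = 9.550×10^-7
Ω = [Ca²⁺][CO3²⁻]/Ksp = (10.1×10^-3)(0.127×10^-3) / 9.550×10^-7 = 1.34

Ω = 1.34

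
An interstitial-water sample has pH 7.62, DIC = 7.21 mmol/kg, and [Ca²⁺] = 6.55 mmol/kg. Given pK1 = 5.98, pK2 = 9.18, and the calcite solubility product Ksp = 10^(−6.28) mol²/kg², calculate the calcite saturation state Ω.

α₂ = 1 / (1 + [H⁺]/K2 + [H⁺]²/(K1K2)) = 1 / (1 + 10^+1.56 + 10^-0.08)
   = 1 / (1 + 36.308 + 0.83176) = 1/38.140 = 0.02622
[CO3²⁻] = α₂ × DIC = 0.02622 × 7.21 = 0.1890 mmol/kg
Ksp = 10^(−6.28) = 5.248×10^-7
Ω = [Ca²⁺][CO3²⁻]/Ksp = (6.55×10^-3)(1.890×10^-4) / 5.248×10^-7 = 2.36

Ω = 2.36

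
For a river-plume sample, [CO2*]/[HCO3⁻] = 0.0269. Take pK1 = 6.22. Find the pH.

From K1 = [H⁺][HCO3⁻]/[CO2*]:  pH = pK1 − log₁₀([CO2*]/[HCO3⁻])
log₁₀(0.0269) = -1.570
pH = 6.22 − (-1.570) = 7.79

pH = 7.79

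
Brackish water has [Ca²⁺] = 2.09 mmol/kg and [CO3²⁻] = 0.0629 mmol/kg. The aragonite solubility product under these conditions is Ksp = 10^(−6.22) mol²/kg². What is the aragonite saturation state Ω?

Ksp = 10^(−6.22) = 6.026×10^-7
Ω = [Ca²⁺][CO3²⁻]/Ksp = (2.09×10^-3)(0.0629×10^-3) / 6.026×10^-7 = 0.218

Ω = 0.218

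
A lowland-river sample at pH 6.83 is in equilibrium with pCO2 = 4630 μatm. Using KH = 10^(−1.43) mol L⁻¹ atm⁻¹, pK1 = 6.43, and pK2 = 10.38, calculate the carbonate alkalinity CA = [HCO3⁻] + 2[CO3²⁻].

CA = 0.432 mmol/L

[CO2*] = KH · pCO2 = 10^(−1.43) × 4630×10^-6 = 1.720×10^-4 mol/L
α₀ = 1/(1 + K1/[H⁺] + K1K2/[H⁺]²) = 1/(1 + 10^+0.40 + 10^-3.15) = 0.2847
DIC = [CO2*]/α₀ = 1.720×10^-4 / 0.2847 = 0.6042 mmol/L
CA = (α₁ + 2α₂)·DIC = (0.7151 + 2×0.0002015) × 0.6042 = 0.432 mmol/L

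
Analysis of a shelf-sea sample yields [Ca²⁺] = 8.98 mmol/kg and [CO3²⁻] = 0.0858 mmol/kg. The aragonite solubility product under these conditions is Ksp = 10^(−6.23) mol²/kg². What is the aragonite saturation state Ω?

Ω = 1.31

Ksp = 10^(−6.23) = 5.888×10^-7
Ω = [Ca²⁺][CO3²⁻]/Ksp = (8.98×10^-3)(0.0858×10^-3) / 5.888×10^-7 = 1.31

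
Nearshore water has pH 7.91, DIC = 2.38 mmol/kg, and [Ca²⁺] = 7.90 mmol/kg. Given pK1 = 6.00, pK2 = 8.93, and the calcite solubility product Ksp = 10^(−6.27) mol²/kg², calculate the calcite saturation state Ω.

Ω = 3.02

α₂ = 1 / (1 + [H⁺]/K2 + [H⁺]²/(K1K2)) = 1 / (1 + 10^+1.02 + 10^-0.89)
   = 1 / (1 + 10.471 + 0.12882) = 1/11.600 = 0.08621
[CO3²⁻] = α₂ × DIC = 0.08621 × 2.38 = 0.2052 mmol/kg
Ksp = 10^(−6.27) = 5.370×10^-7
Ω = [Ca²⁺][CO3²⁻]/Ksp = (7.90×10^-3)(2.052×10^-4) / 5.370×10^-7 = 3.02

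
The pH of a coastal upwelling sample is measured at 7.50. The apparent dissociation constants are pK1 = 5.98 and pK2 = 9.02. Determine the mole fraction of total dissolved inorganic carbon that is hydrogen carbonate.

α₁ = 0.943

α₁ = 1 / (1 + [H⁺]/K1 + K2/[H⁺]) = 1 / (1 + 10^-1.52 + 10^-1.52)
   = 1 / (1 + 0.030200 + 0.030200) = 1/1.0604 = 0.9430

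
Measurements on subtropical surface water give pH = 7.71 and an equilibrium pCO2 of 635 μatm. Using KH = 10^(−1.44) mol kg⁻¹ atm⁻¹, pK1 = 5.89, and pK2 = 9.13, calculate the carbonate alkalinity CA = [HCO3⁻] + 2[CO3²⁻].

[CO2*] = KH · pCO2 = 10^(−1.44) × 635×10^-6 = 2.306×10^-5 mol/kg
α₀ = 1/(1 + K1/[H⁺] + K1K2/[H⁺]²) = 1/(1 + 10^+1.82 + 10^+0.40) = 0.01437
DIC = [CO2*]/α₀ = 2.306×10^-5 / 0.01437 = 1.604 mmol/kg
CA = (α₁ + 2α₂)·DIC = (0.9495 + 2×0.03610) × 1.604 = 1.64 mmol/kg

CA = 1.64 mmol/kg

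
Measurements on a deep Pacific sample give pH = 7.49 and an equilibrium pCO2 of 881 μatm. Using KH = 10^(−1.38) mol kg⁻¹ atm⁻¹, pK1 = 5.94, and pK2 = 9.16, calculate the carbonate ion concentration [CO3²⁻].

[CO2*] = KH · pCO2 = 10^(−1.38) × 881×10^-6 = 3.673×10^-5 mol/kg
α₀ = 1/(1 + K1/[H⁺] + K1K2/[H⁺]²) = 1/(1 + 10^+1.55 + 10^-0.12) = 0.02685
DIC = [CO2*]/α₀ = 3.673×10^-5 / 0.02685 = 1.368 mmol/kg
[CO3²⁻] = α₂·DIC; α₂ = 0.02037, so [CO3²⁻] = 0.02037 × 1.368 = 0.0279 mmol/kg

[CO3²⁻] = 0.0279 mmol/kg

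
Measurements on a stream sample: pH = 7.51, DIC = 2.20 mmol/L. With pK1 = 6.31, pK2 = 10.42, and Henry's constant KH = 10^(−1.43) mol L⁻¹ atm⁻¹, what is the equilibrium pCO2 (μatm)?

pCO2 = 3510 μatm

α₀ = 1 / (1 + K1/[H⁺] + K1K2/[H⁺]²) = 1 / (1 + 10^+1.20 + 10^-1.71)
   = 1 / (1 + 15.849 + 0.019498) = 1/16.868 = 0.05928
[CO2*] = α₀ × DIC = 0.05928 × 2.20 = 0.1304 mmol/L
pCO2 = [CO2*]/KH = 1.304×10^-4 / 3.715×10^-2 = 3510 μatm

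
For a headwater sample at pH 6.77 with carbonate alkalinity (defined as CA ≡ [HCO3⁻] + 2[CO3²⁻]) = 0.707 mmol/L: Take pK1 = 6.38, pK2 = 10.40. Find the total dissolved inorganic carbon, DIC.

DIC = 0.995 mmol/L

CA = [HCO3⁻] + 2[CO3²⁻] = (α₁ + 2α₂)·DIC
At pH 6.77: [H⁺]/K1 = 10^-0.39 = 0.40738, K2/[H⁺] = 10^-3.63 = 0.00023442
α₁ = 1/(1 + 0.40738 + 0.00023442) = 1/1.4076 = 0.7104; α₂ = α₁·K2/[H⁺] = 0.0001665
α₁ + 2α₂ = 0.7108
DIC = CA / (α₁ + 2α₂) = 0.707 / 0.7108 = 0.995 mmol/L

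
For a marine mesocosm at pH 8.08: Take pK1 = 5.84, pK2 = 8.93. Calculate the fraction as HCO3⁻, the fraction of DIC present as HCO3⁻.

α₁ = 1 / (1 + [H⁺]/K1 + K2/[H⁺]) = 1 / (1 + 10^-2.24 + 10^-0.85)
   = 1 / (1 + 0.0057544 + 0.14125) = 1/1.1470 = 0.8718

α₁ = 0.872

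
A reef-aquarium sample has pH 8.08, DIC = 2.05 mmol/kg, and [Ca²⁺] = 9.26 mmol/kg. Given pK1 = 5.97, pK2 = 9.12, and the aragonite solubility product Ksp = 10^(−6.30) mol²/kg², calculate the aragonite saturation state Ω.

Ω = 3.14

α₂ = 1 / (1 + [H⁺]/K2 + [H⁺]²/(K1K2)) = 1 / (1 + 10^+1.04 + 10^-1.07)
   = 1 / (1 + 10.965 + 0.085114) = 1/12.050 = 0.08299
[CO3²⁻] = α₂ × DIC = 0.08299 × 2.05 = 0.1701 mmol/kg
Ksp = 10^(−6.30) = 5.012×10^-7
Ω = [Ca²⁺][CO3²⁻]/Ksp = (9.26×10^-3)(1.701×10^-4) / 5.012×10^-7 = 3.14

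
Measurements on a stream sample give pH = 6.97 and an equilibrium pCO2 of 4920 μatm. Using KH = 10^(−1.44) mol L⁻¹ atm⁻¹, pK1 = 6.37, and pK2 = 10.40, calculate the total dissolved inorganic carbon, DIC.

[CO2*] = KH · pCO2 = 10^(−1.44) × 4920×10^-6 = 1.786×10^-4 mol/L
α₀ = 1/(1 + K1/[H⁺] + K1K2/[H⁺]²) = 1/(1 + 10^+0.60 + 10^-2.83) = 0.2007
DIC = [CO2*]/α₀ = 1.786×10^-4 / 0.2007 = 0.890 mmol/L

DIC = 0.890 mmol/L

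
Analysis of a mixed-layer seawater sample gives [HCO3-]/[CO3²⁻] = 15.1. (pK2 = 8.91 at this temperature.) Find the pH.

From K2 = [H⁺][CO3²⁻]/[HCO3-]:  pH = pK2 − log₁₀([HCO3-]/[CO3²⁻])
log₁₀(15.1) = +1.179
pH = 8.91 − (+1.179) = 7.73

pH = 7.73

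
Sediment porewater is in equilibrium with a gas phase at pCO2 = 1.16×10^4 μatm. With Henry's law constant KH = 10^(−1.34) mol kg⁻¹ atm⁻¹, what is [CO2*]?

KH = 10^(−1.34) = 4.571×10^-2 mol kg⁻¹ atm⁻¹
[CO2*] = KH · pCO2 = 4.571×10^-2 × 1.16×10^4×10^-6 atm = 5.30×10^-4 mol/kg

[CO2*] = 530 μmol/kg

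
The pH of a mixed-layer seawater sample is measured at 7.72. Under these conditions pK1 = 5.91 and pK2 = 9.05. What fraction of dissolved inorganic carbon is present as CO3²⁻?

α₂ = 0.0440

α₂ = 1 / (1 + [H⁺]/K2 + [H⁺]²/(K1K2)) = 1 / (1 + 10^+1.33 + 10^-0.48)
   = 1 / (1 + 21.380 + 0.33113) = 1/22.711 = 0.04403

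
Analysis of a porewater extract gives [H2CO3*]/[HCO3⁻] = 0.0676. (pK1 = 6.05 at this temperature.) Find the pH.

From K1 = [H⁺][HCO3⁻]/[H2CO3*]:  pH = pK1 − log₁₀([H2CO3*]/[HCO3⁻])
log₁₀(0.0676) = -1.170
pH = 6.05 − (-1.170) = 7.22

pH = 7.22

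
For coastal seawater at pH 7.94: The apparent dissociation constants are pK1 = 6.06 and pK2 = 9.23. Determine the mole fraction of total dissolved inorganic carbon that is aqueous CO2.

α₀ = 1 / (1 + K1/[H⁺] + K1K2/[H⁺]²) = 1 / (1 + 10^+1.88 + 10^+0.59)
   = 1 / (1 + 75.858 + 3.8905) = 1/80.748 = 0.01238

α₀ = 0.0124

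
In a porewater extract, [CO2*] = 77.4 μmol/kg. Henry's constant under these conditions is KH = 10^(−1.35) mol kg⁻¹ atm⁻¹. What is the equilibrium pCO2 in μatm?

KH = 10^(−1.35) = 4.467×10^-2 mol kg⁻¹ atm⁻¹
pCO2 = [CO2*]/KH = 77.4×10^-6 / 4.467×10^-2 = 1.73×10^-3 atm = 1730 μatm

pCO2 = 1730 μatm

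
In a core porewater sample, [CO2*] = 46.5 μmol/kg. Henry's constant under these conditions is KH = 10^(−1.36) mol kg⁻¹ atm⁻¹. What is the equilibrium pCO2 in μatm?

pCO2 = 1070 μatm

KH = 10^(−1.36) = 4.365×10^-2 mol kg⁻¹ atm⁻¹
pCO2 = [CO2*]/KH = 46.5×10^-6 / 4.365×10^-2 = 1.07×10^-3 atm = 1070 μatm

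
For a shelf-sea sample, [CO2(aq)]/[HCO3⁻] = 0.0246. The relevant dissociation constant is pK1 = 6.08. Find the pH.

pH = 7.69

From K1 = [H⁺][HCO3⁻]/[CO2(aq)]:  pH = pK1 − log₁₀([CO2(aq)]/[HCO3⁻])
log₁₀(0.0246) = -1.609
pH = 6.08 − (-1.609) = 7.69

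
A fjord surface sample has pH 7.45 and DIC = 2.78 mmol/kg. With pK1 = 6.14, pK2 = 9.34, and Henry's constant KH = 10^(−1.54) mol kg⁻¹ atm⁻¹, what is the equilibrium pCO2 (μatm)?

α₀ = 1 / (1 + K1/[H⁺] + K1K2/[H⁺]²) = 1 / (1 + 10^+1.31 + 10^-0.58)
   = 1 / (1 + 20.417 + 0.26303) = 1/21.680 = 0.04612
[CO2*] = α₀ × DIC = 0.04612 × 2.78 = 0.1282 mmol/kg
pCO2 = [CO2*]/KH = 1.282×10^-4 / 2.884×10^-2 = 4450 μatm

pCO2 = 4450 μatm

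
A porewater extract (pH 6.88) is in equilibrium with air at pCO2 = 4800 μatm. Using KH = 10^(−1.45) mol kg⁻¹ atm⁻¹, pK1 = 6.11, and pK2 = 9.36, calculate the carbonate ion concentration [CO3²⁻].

[CO3²⁻] = 3.32 μmol/kg

[CO2*] = KH · pCO2 = 10^(−1.45) × 4800×10^-6 = 1.703×10^-4 mol/kg
α₀ = 1/(1 + K1/[H⁺] + K1K2/[H⁺]²) = 1/(1 + 10^+0.77 + 10^-1.71) = 0.1448
DIC = [CO2*]/α₀ = 1.703×10^-4 / 0.1448 = 1.176 mmol/kg
[CO3²⁻] = α₂·DIC; α₂ = 0.002823, so [CO3²⁻] = 0.002823 × 1.176 = 0.00332 mmol/kg = 3.32 μmol/kg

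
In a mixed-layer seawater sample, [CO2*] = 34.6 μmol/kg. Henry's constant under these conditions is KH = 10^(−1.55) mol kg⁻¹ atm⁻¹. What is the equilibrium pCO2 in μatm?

KH = 10^(−1.55) = 2.818×10^-2 mol kg⁻¹ atm⁻¹
pCO2 = [CO2*]/KH = 34.6×10^-6 / 2.818×10^-2 = 1.23×10^-3 atm = 1230 μatm

pCO2 = 1230 μatm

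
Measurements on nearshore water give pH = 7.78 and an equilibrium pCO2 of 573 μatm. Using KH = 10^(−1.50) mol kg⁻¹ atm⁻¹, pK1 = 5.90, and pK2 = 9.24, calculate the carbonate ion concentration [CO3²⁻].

[CO2*] = KH · pCO2 = 10^(−1.50) × 573×10^-6 = 1.812×10^-5 mol/kg
α₀ = 1/(1 + K1/[H⁺] + K1K2/[H⁺]²) = 1/(1 + 10^+1.88 + 10^+0.42) = 0.01258
DIC = [CO2*]/α₀ = 1.812×10^-5 / 0.01258 = 1.440 mmol/kg
[CO3²⁻] = α₂·DIC; α₂ = 0.03309, so [CO3²⁻] = 0.03309 × 1.440 = 0.0477 mmol/kg

[CO3²⁻] = 0.0477 mmol/kg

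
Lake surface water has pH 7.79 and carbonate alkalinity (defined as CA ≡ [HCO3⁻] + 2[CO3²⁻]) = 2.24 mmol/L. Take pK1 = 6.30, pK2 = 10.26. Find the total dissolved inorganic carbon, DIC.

DIC = 2.30 mmol/L

CA = [HCO3⁻] + 2[CO3²⁻] = (α₁ + 2α₂)·DIC
At pH 7.79: [H⁺]/K1 = 10^-1.49 = 0.032359, K2/[H⁺] = 10^-2.47 = 0.0033884
α₁ = 1/(1 + 0.032359 + 0.0033884) = 1/1.0357 = 0.9655; α₂ = α₁·K2/[H⁺] = 0.003271
α₁ + 2α₂ = 0.9720
DIC = CA / (α₁ + 2α₂) = 2.24 / 0.9720 = 2.30 mmol/L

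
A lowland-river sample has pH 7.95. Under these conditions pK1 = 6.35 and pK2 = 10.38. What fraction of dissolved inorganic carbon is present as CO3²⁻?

α₂ = 1 / (1 + [H⁺]/K2 + [H⁺]²/(K1K2)) = 1 / (1 + 10^+2.43 + 10^+0.83)
   = 1 / (1 + 269.15 + 6.7608) = 1/276.91 = 0.003611

α₂ = 0.00361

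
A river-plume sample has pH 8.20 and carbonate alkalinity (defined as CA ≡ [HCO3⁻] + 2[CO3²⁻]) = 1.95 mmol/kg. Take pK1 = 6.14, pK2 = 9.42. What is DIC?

DIC = 1.86 mmol/kg

CA = [HCO3⁻] + 2[CO3²⁻] = (α₁ + 2α₂)·DIC
At pH 8.20: [H⁺]/K1 = 10^-2.06 = 0.0087096, K2/[H⁺] = 10^-1.22 = 0.060256
α₁ = 1/(1 + 0.0087096 + 0.060256) = 1/1.0690 = 0.9355; α₂ = α₁·K2/[H⁺] = 0.05637
α₁ + 2α₂ = 1.0482
DIC = CA / (α₁ + 2α₂) = 1.95 / 1.0482 = 1.86 mmol/kg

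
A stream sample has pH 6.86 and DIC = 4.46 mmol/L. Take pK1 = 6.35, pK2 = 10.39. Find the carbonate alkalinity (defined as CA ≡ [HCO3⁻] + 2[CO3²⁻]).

CA = 3.41 mmol/L

CA = [HCO3⁻] + 2[CO3²⁻] = (α₁ + 2α₂)·DIC
At pH 6.86: [H⁺]/K1 = 10^-0.51 = 0.30903, K2/[H⁺] = 10^-3.53 = 0.00029512
α₁ = 1/(1 + 0.30903 + 0.00029512) = 1/1.3093 = 0.7638; α₂ = α₁·K2/[H⁺] = 0.0002254
α₁ + 2α₂ = 0.7642
CA = 0.7642 × 4.46 = 3.41 mmol/L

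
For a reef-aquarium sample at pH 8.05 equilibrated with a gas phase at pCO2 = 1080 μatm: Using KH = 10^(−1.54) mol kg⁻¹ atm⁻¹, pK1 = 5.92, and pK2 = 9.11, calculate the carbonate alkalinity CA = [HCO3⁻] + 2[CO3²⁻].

[CO2*] = KH · pCO2 = 10^(−1.54) × 1080×10^-6 = 3.115×10^-5 mol/kg
α₀ = 1/(1 + K1/[H⁺] + K1K2/[H⁺]²) = 1/(1 + 10^+2.13 + 10^+1.07) = 0.006773
DIC = [CO2*]/α₀ = 3.115×10^-5 / 0.006773 = 4.599 mmol/kg
CA = (α₁ + 2α₂)·DIC = (0.9137 + 2×0.07958) × 4.599 = 4.93 mmol/kg

CA = 4.93 mmol/kg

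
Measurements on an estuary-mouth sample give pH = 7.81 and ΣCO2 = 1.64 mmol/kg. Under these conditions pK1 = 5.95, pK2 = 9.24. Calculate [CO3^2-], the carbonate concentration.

α₂ = 1 / (1 + [H⁺]/K2 + [H⁺]²/(K1K2)) = 1 / (1 + 10^+1.43 + 10^-0.43)
   = 1 / (1 + 26.915 + 0.37154) = 1/28.287 = 0.03535
[CO3²⁻] = α₂ × DIC = 0.03535 × 1.64 = 0.0580 mmol/kg

[CO3²⁻] = 0.0580 mmol/kg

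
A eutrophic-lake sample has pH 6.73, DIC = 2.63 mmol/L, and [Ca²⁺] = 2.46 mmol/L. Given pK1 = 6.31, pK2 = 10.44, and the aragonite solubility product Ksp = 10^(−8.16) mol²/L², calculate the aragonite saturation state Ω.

Ω = 0.132

α₂ = 1 / (1 + [H⁺]/K2 + [H⁺]²/(K1K2)) = 1 / (1 + 10^+3.71 + 10^+3.29)
   = 1 / (1 + 5128.6 + 1949.8) = 1/7079.5 = 0.0001413
[CO3²⁻] = α₂ × DIC = 0.0001413 × 2.63 = 0.0003715 mmol/L = 0.3715 μmol/L
Ksp = 10^(−8.16) = 6.918×10^-9
Ω = [Ca²⁺][CO3²⁻]/Ksp = (2.46×10^-3)(3.715×10^-7) / 6.918×10^-9 = 0.132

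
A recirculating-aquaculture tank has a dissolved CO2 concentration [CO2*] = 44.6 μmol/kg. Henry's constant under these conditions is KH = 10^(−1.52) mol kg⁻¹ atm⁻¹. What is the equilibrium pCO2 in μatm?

pCO2 = 1480 μatm

KH = 10^(−1.52) = 3.020×10^-2 mol kg⁻¹ atm⁻¹
pCO2 = [CO2*]/KH = 44.6×10^-6 / 3.020×10^-2 = 1.48×10^-3 atm = 1480 μatm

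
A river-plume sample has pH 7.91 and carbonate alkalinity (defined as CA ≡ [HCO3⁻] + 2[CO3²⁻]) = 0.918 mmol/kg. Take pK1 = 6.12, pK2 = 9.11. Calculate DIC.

CA = [HCO3⁻] + 2[CO3²⁻] = (α₁ + 2α₂)·DIC
At pH 7.91: [H⁺]/K1 = 10^-1.79 = 0.016218, K2/[H⁺] = 10^-1.20 = 0.063096
α₁ = 1/(1 + 0.016218 + 0.063096) = 1/1.0793 = 0.9265; α₂ = α₁·K2/[H⁺] = 0.05846
α₁ + 2α₂ = 1.0434
DIC = CA / (α₁ + 2α₂) = 0.918 / 1.0434 = 0.880 mmol/kg

DIC = 0.880 mmol/kg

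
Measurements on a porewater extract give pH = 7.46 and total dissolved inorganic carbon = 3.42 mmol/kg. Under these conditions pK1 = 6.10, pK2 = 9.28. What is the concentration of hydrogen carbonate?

α₁ = 1 / (1 + [H⁺]/K1 + K2/[H⁺]) = 1 / (1 + 10^-1.36 + 10^-1.82)
   = 1 / (1 + 0.043652 + 0.015136) = 1/1.0588 = 0.9445
[HCO3⁻] = α₁ × DIC = 0.9445 × 3.42 = 3.23 mmol/kg

[HCO3⁻] = 3.23 mmol/kg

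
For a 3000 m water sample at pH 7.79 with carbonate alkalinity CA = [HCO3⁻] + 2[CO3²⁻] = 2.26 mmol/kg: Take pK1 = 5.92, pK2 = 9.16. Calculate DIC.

DIC = 2.20 mmol/kg

CA = [HCO3⁻] + 2[CO3²⁻] = (α₁ + 2α₂)·DIC
At pH 7.79: [H⁺]/K1 = 10^-1.87 = 0.013490, K2/[H⁺] = 10^-1.37 = 0.042658
α₁ = 1/(1 + 0.013490 + 0.042658) = 1/1.0561 = 0.9468; α₂ = α₁·K2/[H⁺] = 0.04039
α₁ + 2α₂ = 1.0276
DIC = CA / (α₁ + 2α₂) = 2.26 / 1.0276 = 2.20 mmol/kg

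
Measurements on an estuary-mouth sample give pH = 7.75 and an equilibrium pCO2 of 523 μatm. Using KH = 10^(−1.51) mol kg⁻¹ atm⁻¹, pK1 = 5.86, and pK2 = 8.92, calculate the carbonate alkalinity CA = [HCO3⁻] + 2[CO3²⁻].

[CO2*] = KH · pCO2 = 10^(−1.51) × 523×10^-6 = 1.616×10^-5 mol/kg
α₀ = 1/(1 + K1/[H⁺] + K1K2/[H⁺]²) = 1/(1 + 10^+1.89 + 10^+0.72) = 0.01192
DIC = [CO2*]/α₀ = 1.616×10^-5 / 0.01192 = 1.356 mmol/kg
CA = (α₁ + 2α₂)·DIC = (0.9255 + 2×0.06257) × 1.356 = 1.42 mmol/kg

CA = 1.42 mmol/kg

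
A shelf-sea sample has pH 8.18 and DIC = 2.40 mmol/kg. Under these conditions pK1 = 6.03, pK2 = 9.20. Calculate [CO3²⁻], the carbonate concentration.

α₂ = 1 / (1 + [H⁺]/K2 + [H⁺]²/(K1K2)) = 1 / (1 + 10^+1.02 + 10^-1.13)
   = 1 / (1 + 10.471 + 0.074131) = 1/11.545 = 0.08661
[CO3²⁻] = α₂ × DIC = 0.08661 × 2.40 = 0.208 mmol/kg

[CO3²⁻] = 0.208 mmol/kg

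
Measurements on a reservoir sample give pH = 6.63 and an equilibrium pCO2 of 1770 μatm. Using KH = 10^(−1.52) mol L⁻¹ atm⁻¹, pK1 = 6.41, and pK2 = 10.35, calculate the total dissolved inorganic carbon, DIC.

DIC = 0.142 mmol/L

[CO2*] = KH · pCO2 = 10^(−1.52) × 1770×10^-6 = 5.345×10^-5 mol/L
α₀ = 1/(1 + K1/[H⁺] + K1K2/[H⁺]²) = 1/(1 + 10^+0.22 + 10^-3.50) = 0.3760
DIC = [CO2*]/α₀ = 5.345×10^-5 / 0.3760 = 0.142 mmol/L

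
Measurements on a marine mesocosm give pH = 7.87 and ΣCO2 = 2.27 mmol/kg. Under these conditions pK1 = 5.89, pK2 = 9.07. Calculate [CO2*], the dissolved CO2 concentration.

[CO2*] = 0.0221 mmol/kg

α₀ = 1 / (1 + K1/[H⁺] + K1K2/[H⁺]²) = 1 / (1 + 10^+1.98 + 10^+0.78)
   = 1 / (1 + 95.499 + 6.0256) = 1/102.52 = 0.009754
[CO2*] = α₀ × DIC = 0.009754 × 2.27 = 0.0221 mmol/kg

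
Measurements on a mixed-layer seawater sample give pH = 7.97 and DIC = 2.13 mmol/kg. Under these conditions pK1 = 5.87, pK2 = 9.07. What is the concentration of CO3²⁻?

α₂ = 1 / (1 + [H⁺]/K2 + [H⁺]²/(K1K2)) = 1 / (1 + 10^+1.10 + 10^-1.00)
   = 1 / (1 + 12.589 + 0.10000) = 1/13.689 = 0.07305
[CO3²⁻] = α₂ × DIC = 0.07305 × 2.13 = 0.156 mmol/kg

[CO3²⁻] = 0.156 mmol/kg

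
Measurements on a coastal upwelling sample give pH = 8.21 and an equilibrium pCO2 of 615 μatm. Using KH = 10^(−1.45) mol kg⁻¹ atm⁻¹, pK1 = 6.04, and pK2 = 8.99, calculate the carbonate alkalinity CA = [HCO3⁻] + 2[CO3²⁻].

[CO2*] = KH · pCO2 = 10^(−1.45) × 615×10^-6 = 2.182×10^-5 mol/kg
α₀ = 1/(1 + K1/[H⁺] + K1K2/[H⁺]²) = 1/(1 + 10^+2.17 + 10^+1.39) = 0.005765
DIC = [CO2*]/α₀ = 2.182×10^-5 / 0.005765 = 3.785 mmol/kg
CA = (α₁ + 2α₂)·DIC = (0.8527 + 2×0.1415) × 3.785 = 4.30 mmol/kg

CA = 4.30 mmol/kg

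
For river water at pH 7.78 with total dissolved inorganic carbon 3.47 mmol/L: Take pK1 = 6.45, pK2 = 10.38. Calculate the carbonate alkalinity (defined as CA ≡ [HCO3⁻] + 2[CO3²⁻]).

CA = 3.32 mmol/L

CA = [HCO3⁻] + 2[CO3²⁻] = (α₁ + 2α₂)·DIC
At pH 7.78: [H⁺]/K1 = 10^-1.33 = 0.046774, K2/[H⁺] = 10^-2.60 = 0.0025119
α₁ = 1/(1 + 0.046774 + 0.0025119) = 1/1.0493 = 0.9530; α₂ = α₁·K2/[H⁺] = 0.002394
α₁ + 2α₂ = 0.9578
CA = 0.9578 × 3.47 = 3.32 mmol/L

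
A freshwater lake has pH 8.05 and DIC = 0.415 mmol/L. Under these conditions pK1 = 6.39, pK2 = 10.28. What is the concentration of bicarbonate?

α₁ = 1 / (1 + [H⁺]/K1 + K2/[H⁺]) = 1 / (1 + 10^-1.66 + 10^-2.23)
   = 1 / (1 + 0.021878 + 0.0058884) = 1/1.0278 = 0.9730
[HCO3⁻] = α₁ × DIC = 0.9730 × 0.415 = 0.404 mmol/L

[HCO3⁻] = 0.404 mmol/L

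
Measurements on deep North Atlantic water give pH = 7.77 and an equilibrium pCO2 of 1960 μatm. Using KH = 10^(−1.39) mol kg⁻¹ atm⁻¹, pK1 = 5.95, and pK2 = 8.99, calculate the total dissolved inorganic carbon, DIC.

[CO2*] = KH · pCO2 = 10^(−1.39) × 1960×10^-6 = 7.985×10^-5 mol/kg
α₀ = 1/(1 + K1/[H⁺] + K1K2/[H⁺]²) = 1/(1 + 10^+1.82 + 10^+0.60) = 0.01407
DIC = [CO2*]/α₀ = 7.985×10^-5 / 0.01407 = 5.67 mmol/kg

DIC = 5.67 mmol/kg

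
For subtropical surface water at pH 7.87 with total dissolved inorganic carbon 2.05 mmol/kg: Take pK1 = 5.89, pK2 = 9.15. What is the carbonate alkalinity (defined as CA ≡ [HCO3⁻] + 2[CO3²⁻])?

CA = [HCO3⁻] + 2[CO3²⁻] = (α₁ + 2α₂)·DIC
At pH 7.87: [H⁺]/K1 = 10^-1.98 = 0.010471, K2/[H⁺] = 10^-1.28 = 0.052481
α₁ = 1/(1 + 0.010471 + 0.052481) = 1/1.0630 = 0.9408; α₂ = α₁·K2/[H⁺] = 0.04937
α₁ + 2α₂ = 1.0395
CA = 1.0395 × 2.05 = 2.13 mmol/kg

CA = 2.13 mmol/kg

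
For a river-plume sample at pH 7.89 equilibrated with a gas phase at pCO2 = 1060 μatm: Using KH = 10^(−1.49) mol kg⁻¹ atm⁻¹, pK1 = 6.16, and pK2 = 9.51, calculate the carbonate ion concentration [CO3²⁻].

[CO3²⁻] = 0.0442 mmol/kg

[CO2*] = KH · pCO2 = 10^(−1.49) × 1060×10^-6 = 3.430×10^-5 mol/kg
α₀ = 1/(1 + K1/[H⁺] + K1K2/[H⁺]²) = 1/(1 + 10^+1.73 + 10^+0.11) = 0.01786
DIC = [CO2*]/α₀ = 3.430×10^-5 / 0.01786 = 1.921 mmol/kg
[CO3²⁻] = α₂·DIC; α₂ = 0.02301, so [CO3²⁻] = 0.02301 × 1.921 = 0.0442 mmol/kg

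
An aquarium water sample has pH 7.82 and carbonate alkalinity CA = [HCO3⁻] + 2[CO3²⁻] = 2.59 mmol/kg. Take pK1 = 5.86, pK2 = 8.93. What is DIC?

DIC = 2.44 mmol/kg

CA = [HCO3⁻] + 2[CO3²⁻] = (α₁ + 2α₂)·DIC
At pH 7.82: [H⁺]/K1 = 10^-1.96 = 0.010965, K2/[H⁺] = 10^-1.11 = 0.077625
α₁ = 1/(1 + 0.010965 + 0.077625) = 1/1.0886 = 0.9186; α₂ = α₁·K2/[H⁺] = 0.07131
α₁ + 2α₂ = 1.0612
DIC = CA / (α₁ + 2α₂) = 2.59 / 1.0612 = 2.44 mmol/kg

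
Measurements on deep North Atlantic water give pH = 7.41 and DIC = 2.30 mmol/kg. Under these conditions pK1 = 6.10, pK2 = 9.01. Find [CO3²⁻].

α₂ = 1 / (1 + [H⁺]/K2 + [H⁺]²/(K1K2)) = 1 / (1 + 10^+1.60 + 10^+0.29)
   = 1 / (1 + 39.811 + 1.9498) = 1/42.761 = 0.02339
[CO3²⁻] = α₂ × DIC = 0.02339 × 2.30 = 0.0538 mmol/kg

[CO3²⁻] = 0.0538 mmol/kg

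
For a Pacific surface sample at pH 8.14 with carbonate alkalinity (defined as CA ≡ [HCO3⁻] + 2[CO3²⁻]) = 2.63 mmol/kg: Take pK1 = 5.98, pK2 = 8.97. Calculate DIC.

CA = [HCO3⁻] + 2[CO3²⁻] = (α₁ + 2α₂)·DIC
At pH 8.14: [H⁺]/K1 = 10^-2.16 = 0.0069183, K2/[H⁺] = 10^-0.83 = 0.14791
α₁ = 1/(1 + 0.0069183 + 0.14791) = 1/1.1548 = 0.8659; α₂ = α₁·K2/[H⁺] = 0.1281
α₁ + 2α₂ = 1.1221
DIC = CA / (α₁ + 2α₂) = 2.63 / 1.1221 = 2.34 mmol/kg

DIC = 2.34 mmol/kg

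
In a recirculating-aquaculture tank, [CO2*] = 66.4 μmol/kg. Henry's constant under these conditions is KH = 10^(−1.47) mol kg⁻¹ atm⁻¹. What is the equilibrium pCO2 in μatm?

KH = 10^(−1.47) = 3.388×10^-2 mol kg⁻¹ atm⁻¹
pCO2 = [CO2*]/KH = 66.4×10^-6 / 3.388×10^-2 = 1.96×10^-3 atm = 1960 μatm

pCO2 = 1960 μatm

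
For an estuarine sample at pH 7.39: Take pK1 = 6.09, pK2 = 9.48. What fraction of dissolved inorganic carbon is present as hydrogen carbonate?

α₁ = 0.945

α₁ = 1 / (1 + [H⁺]/K1 + K2/[H⁺]) = 1 / (1 + 10^-1.30 + 10^-2.09)
   = 1 / (1 + 0.050119 + 0.0081283) = 1/1.0582 = 0.9450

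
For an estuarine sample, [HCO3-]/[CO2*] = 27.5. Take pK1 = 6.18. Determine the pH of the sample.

pH = 7.62

From K1 = [H⁺][HCO3-]/[CO2*]:  pH = pK1 + log₁₀([HCO3-]/[CO2*])
log₁₀(27.5) = +1.439
pH = 6.18 + (+1.439) = 7.62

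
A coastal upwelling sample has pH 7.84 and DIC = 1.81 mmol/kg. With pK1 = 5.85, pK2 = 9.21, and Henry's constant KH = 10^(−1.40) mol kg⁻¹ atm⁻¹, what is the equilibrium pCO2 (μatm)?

α₀ = 1 / (1 + K1/[H⁺] + K1K2/[H⁺]²) = 1 / (1 + 10^+1.99 + 10^+0.62)
   = 1 / (1 + 97.724 + 4.1687) = 1/102.89 = 0.009719
[CO2*] = α₀ × DIC = 0.009719 × 1.81 = 0.01759 mmol/kg = 17.59 μmol/kg
pCO2 = [CO2*]/KH = 1.759×10^-5 / 3.981×10^-2 = 442 μatm

pCO2 = 442 μatm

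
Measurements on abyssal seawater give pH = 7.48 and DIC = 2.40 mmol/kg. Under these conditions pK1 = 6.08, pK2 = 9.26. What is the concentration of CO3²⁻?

[CO3²⁻] = 0.0377 mmol/kg

α₂ = 1 / (1 + [H⁺]/K2 + [H⁺]²/(K1K2)) = 1 / (1 + 10^+1.78 + 10^+0.38)
   = 1 / (1 + 60.256 + 2.3988) = 1/63.655 = 0.01571
[CO3²⁻] = α₂ × DIC = 0.01571 × 2.40 = 0.0377 mmol/kg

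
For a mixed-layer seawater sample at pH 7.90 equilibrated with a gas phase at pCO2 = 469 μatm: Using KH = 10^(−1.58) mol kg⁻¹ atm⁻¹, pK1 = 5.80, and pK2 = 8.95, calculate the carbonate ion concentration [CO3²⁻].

[CO3²⁻] = 0.138 mmol/kg

[CO2*] = KH · pCO2 = 10^(−1.58) × 469×10^-6 = 1.234×10^-5 mol/kg
α₀ = 1/(1 + K1/[H⁺] + K1K2/[H⁺]²) = 1/(1 + 10^+2.10 + 10^+1.05) = 0.007240
DIC = [CO2*]/α₀ = 1.234×10^-5 / 0.007240 = 1.704 mmol/kg
[CO3²⁻] = α₂·DIC; α₂ = 0.08124, so [CO3²⁻] = 0.08124 × 1.704 = 0.138 mmol/kg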